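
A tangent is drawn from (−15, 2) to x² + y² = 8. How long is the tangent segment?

√221

The centre is (0, 0) and r = 2√2. The square of the distance from P to the centre is 225 + 4 = 229.
The tangent meets the radius at right angles, so tangent² = |PO|² − r² = 229 − 8 = 221.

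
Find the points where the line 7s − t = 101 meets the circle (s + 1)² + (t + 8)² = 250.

Express t = 7s − 101 and substitute into the circle:
50s² − 1300s + 8400 = 0  ⟹  s² − 26s + 168 = 0
s = 14 or s = 12, giving (14, −3) and (12, −17).

(12, −17) and (14, −3)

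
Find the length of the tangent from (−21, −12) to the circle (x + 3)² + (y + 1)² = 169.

2√69

With centre O = (−3, −1), |OP|² = 445 and r² = 169.
The tangent meets the radius at right angles, so tangent² = |PO|² − r² = 445 − 169 = 276.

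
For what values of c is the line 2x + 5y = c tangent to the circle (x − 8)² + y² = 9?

c = 16 ± 3√29

For a tangent, require d(centre, line) = r = 3.
|2·8 + 5·0 − c| / √29 = 3
|c − (16)| = 3√29.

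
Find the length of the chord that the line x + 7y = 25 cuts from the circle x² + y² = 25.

Express y = (25 − x)/7 and substitute into the circle:
50x² − 50x − 600 = 0  ⟹  x² − x − 12 = 0
x = 4 or x = −3, giving (4, 3) and (−3, 4).
Chord length = distance between (4, 3) and (−3, 4) = √50 = 5√2.

5√2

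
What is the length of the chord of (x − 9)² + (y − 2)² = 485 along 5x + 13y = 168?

3√194

Substitute y = (168 − 5x)/13:
194x² − 4462x − 48112 = 0  ⟹  x² − 23x − 248 = 0
x = 31 or x = −8, giving (31, 1) and (−8, 16).
|(31, 1) − (−8, 16)| = √((39)² + (−15)²) = 3√194.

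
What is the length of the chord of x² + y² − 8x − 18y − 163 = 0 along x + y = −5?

14√2

From the line, y = −x − 5. Substituting:
2x² + 20x − 48 = 0  ⟹  x² + 10x − 24 = 0
x = 2 or x = −12, giving (2, −7) and (−12, 7).
Chord length = distance between (2, −7) and (−12, 7) = √392 = 14√2.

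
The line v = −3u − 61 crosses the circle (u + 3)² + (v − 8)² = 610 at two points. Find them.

Express v = −3u − 61 and substitute into the circle:
10u² + 420u + 4160 = 0  ⟹  u² + 42u + 416 = 0
u = −16 or u = −26, giving (−16, −13) and (−26, 17).

(−26, 17) and (−16, −13)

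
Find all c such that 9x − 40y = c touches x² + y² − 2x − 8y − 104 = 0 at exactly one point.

c = −602 or c = 300

For a tangent, require d(centre, line) = r = 11.
|9·1 − 40·4 − c| / √1681 = 11
|c − (−151)| = 11·41, so c = 300 or c = −602.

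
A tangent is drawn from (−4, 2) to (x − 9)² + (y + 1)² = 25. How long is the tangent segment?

3√17

With centre O = (9, −1), |OP|² = 178 and r² = 25.
Power of the point: PT² = |PO|² − r² = 153, so PT = 3√17.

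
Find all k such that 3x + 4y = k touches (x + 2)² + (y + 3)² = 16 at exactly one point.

The line touches the circle iff its distance from (−2, −3) is 4:
|3·(−2) + 4·(−3) − k| / √25 = 4
|k − (−18)| = 4·5, so k = 2 or k = −38.

k = −38 or k = 2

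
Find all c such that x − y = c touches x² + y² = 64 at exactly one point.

The line touches the circle iff its distance from (0, 0) is 8:
|1·0 − 1·0 − c| / √2 = 8
|c| = 8√2.

c = ±8√2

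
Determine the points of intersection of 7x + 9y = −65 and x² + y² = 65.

Substitute y = (−65 − 7x)/9:
130x² + 910x − 1040 = 0  ⟹  x² + 7x − 8 = 0
x = 1 or x = −8, giving (1, −8) and (−8, −1).

(−8, −1) and (1, −8)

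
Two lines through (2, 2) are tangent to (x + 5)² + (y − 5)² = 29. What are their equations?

5x + 2y = 14 and 2x − 5y = −6

A line y − (2) = m(x − (2)) is tangent when its distance from (−5, 5) is √29:
[m·(−7) − (3)]² = 29(m² + 1)
10m² + 21m − 10 = 0, so m = −5/2 or m = 2/5.
Through (2, 2) these give 5x + 2y = 14 and 2x − 5y = −6.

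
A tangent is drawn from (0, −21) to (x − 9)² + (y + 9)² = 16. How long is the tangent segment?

√209

With centre O = (9, −9), |OP|² = 225 and r² = 16.
Power of the point: PT² = |PO|² − r² = 209, so PT = √209.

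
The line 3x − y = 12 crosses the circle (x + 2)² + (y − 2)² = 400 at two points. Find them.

(−2, −18) and (10, 18)

Substitute y = 3x − 12:
10x² − 80x − 200 = 0  ⟹  x² − 8x − 20 = 0
x = 10 or x = −2, giving (10, 18) and (−2, −18).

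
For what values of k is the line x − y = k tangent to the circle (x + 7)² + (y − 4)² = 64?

Tangency holds when the distance from the centre (−7, 4) to the line equals the radius 8:
|1·(−7) − 1·4 − k| / √2 = 8
|k − (−11)| = 8√2.

k = −11 ± 8√2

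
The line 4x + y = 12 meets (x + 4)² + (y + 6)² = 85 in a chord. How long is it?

2√17

The distance from (−4, −6) to the line is 34/√17, and r² = 85.
Chord = 2√(r² − d²) = 2·√(17) = 2√17.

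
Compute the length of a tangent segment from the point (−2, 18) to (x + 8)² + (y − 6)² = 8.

2√43

With centre O = (−8, 6), |OP|² = 180 and r² = 8.
The tangent meets the radius at right angles, so tangent² = |PO|² − r² = 180 − 8 = 172.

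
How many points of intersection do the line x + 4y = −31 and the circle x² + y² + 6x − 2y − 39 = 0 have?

d² = (1·(−3) + 4·1 − (−31))²/17 = 1024/17; r² = 49.
Since d² > r², the line lies outside the circle.

0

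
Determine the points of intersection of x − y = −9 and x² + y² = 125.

(−11, −2) and (2, 11)

Substitute y = x + 9:
2x² + 18x − 44 = 0  ⟹  x² + 9x − 22 = 0
x = 2 or x = −11, giving (2, 11) and (−11, −2).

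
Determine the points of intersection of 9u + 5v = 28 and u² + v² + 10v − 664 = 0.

Substitute v = (28 − 9u)/5:
106u² − 954u − 14416 = 0  ⟹  u² − 9u − 136 = 0
u = 17 or u = −8, giving (17, −25) and (−8, 20).

(−8, 20) and (17, −25)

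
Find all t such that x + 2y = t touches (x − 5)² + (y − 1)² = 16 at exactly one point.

For a tangent, require d(centre, line) = r = 4.
|1·5 + 2·1 − t| / √5 = 4
|t − (7)| = 4√5.

t = 7 ± 4√5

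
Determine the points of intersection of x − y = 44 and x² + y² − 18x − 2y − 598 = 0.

(23, −21) and (31, −13)

Substitute y = x − 44:
2x² − 108x + 1426 = 0  ⟹  x² − 54x + 713 = 0
x = 31 or x = 23, giving (31, −13) and (23, −21).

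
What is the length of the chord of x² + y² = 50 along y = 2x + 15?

Centre (0, 0), r² = 50. Perpendicular distance d from centre to line = |15| / √5 = 15/√5.
Half the chord is √(r² − d²) = √(5), so the full chord is 2√5.

2√5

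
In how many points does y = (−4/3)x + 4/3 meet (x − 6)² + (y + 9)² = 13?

Centre (6, −9), r² = 13. Distance² from centre to line = (−7)²/25 = 49/25.
Since d² < r², the line cuts the circle twice.

2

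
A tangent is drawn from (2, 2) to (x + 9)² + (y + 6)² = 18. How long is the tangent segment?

√167

The centre is (−9, −6) and r = 3√2. The square of the distance from P to the centre is 121 + 64 = 185.
The tangent meets the radius at right angles, so tangent² = |PO|² − r² = 185 − 18 = 167.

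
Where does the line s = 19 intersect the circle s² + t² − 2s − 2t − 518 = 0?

The line gives s = 19. Substituting into the circle:
t² − 2t − 195 = 0
t = 15 or t = −13, giving (19, 15) and (19, −13).

(19, −13) and (19, 15)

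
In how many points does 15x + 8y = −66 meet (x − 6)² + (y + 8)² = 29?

Substituting the line into the circle gives 289x² − 708x + 452 = 0.
Discriminant = (−708)² − 4·289·(452) = −21248 < 0.
No real roots: the line does not meet the circle.

0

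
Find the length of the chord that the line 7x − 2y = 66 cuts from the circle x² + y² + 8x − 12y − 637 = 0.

Centre (−4, 6), r² = 689. Perpendicular distance d from centre to line = |−106| / √53 = 106/√53.
Chord = 2√(r² − d²) = 2·√(477) = 6√53.

6√53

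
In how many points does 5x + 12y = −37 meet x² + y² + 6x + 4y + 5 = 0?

Substituting the line into the circle gives 169x² + 994x + 313 = 0.
Discriminant = (994)² − 4·169·(313) = 776448 > 0.
Two real roots: the line is a secant.

2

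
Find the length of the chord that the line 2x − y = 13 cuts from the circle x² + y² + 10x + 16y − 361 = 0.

18√5

Centre (−5, −8), r² = 450. Perpendicular distance d from centre to line = |−15| / √5 = 15/√5.
Chord = 2√(r² − d²) = 2·√(405) = 18√5.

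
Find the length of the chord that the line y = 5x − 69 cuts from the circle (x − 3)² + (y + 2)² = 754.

10√26

Centre (3, −2), r² = 754. Perpendicular distance d from centre to line = |−52| / √26 = 52/√26.
Chord = 2√(r² − d²) = 2·√(650) = 10√26.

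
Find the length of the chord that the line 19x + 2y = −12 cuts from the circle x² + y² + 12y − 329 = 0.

Express y = (−12 − 19x)/2 and substitute into the circle:
365x² − 1460 = 0  ⟹  x² − 4 = 0
x = 2 or x = −2, giving (2, −25) and (−2, 13).
|(2, −25) − (−2, 13)| = √((4)² + (−38)²) = 2√365.

2√365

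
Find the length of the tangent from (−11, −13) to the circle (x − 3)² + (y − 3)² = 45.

Centre (3, 3), r² = 45. |PO|² = (−14)² + (−16)² = 452.
By the tangent–radius right angle, tangent length = √(|PO|² − r²) = √407.

√407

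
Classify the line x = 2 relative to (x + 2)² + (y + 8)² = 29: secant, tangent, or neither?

secant

Substituting the line into the circle gives y² + 16y + 51 = 0.
Discriminant = (16)² − 4·1·(51) = 52 > 0.
Two real roots: the line is a secant.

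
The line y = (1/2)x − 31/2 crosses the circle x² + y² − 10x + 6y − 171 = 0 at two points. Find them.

Substitute y = (−31 + x)/2:
5x² − 90x − 95 = 0  ⟹  x² − 18x − 19 = 0
x = 19 or x = −1, giving (19, −6) and (−1, −16).

(−1, −16) and (19, −6)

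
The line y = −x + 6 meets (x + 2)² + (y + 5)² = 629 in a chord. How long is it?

33√2

Express y = −x + 6 and substitute into the circle:
2x² − 18x − 504 = 0  ⟹  x² − 9x − 252 = 0
x = 21 or x = −12, giving (21, −15) and (−12, 18).
|(21, −15) − (−12, 18)| = √((33)² + (−33)²) = 33√2.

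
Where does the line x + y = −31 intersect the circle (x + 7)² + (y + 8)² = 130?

Substitute y = −x − 31:
2x² + 60x + 448 = 0  ⟹  x² + 30x + 224 = 0
x = −14 or x = −16, giving (−14, −17) and (−16, −15).

(−16, −15) and (−14, −17)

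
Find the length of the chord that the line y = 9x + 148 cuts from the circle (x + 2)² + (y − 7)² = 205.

√82

From the line, y = 9x + 148. Substituting:
82x² + 2542x + 19680 = 0  ⟹  x² + 31x + 240 = 0
x = −15 or x = −16, giving (−15, 13) and (−16, 4).
Chord length = distance between (−15, 13) and (−16, 4) = √82 = √82.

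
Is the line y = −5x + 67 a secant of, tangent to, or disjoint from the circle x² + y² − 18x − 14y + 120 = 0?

Substituting the line into the circle gives 26x² − 618x + 3671 = 0.
Discriminant = (−618)² − 4·26·(3671) = 140 > 0.
Two real roots: the line is a secant.

secant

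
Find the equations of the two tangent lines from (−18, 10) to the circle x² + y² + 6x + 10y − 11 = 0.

Let a tangent through (−18, 10) have slope m. Its distance from (−3, −5) must equal 3√5:
[m·(15) − (−15)]² = 45(m² + 1)
2m² + 5m + 2 = 0, so m = −1/2 or m = −2.
With m = −1/2: x + 2y = 2. With m = −2: 2x + y = −26.

x + 2y = 2 and 2x + y = −26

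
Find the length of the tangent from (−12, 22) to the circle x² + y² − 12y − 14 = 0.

Centre (0, 6), r² = 50. |PO|² = (−12)² + (16)² = 400.
The tangent meets the radius at right angles, so tangent² = |PO|² − r² = 400 − 50 = 350.

5√14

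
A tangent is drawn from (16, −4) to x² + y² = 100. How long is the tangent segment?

2√43

Centre (0, 0), r² = 100. |PO|² = (16)² + (−4)² = 272.
The tangent meets the radius at right angles, so tangent² = |PO|² − r² = 272 − 100 = 172.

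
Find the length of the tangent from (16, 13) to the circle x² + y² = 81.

2√86

With centre O = (0, 0), |OP|² = 425 and r² = 81.
The tangent meets the radius at right angles, so tangent² = |PO|² − r² = 425 − 81 = 344.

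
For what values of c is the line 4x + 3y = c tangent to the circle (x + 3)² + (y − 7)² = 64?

For a tangent, require d(centre, line) = r = 8.
|4·(−3) + 3·7 − c| / √25 = 8
|c − (9)| = 8·5, so c = 49 or c = −31.

c = −31 or c = 49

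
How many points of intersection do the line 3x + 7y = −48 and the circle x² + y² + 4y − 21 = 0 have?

2

Centre (0, −2), r² = 25. Distance² from centre to line = (34)²/58 = 578/29.
Since d² < r², the line cuts the circle twice.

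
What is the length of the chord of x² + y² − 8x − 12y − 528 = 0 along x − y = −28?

The distance from (4, 6) to the line is 26/√2, and r² = 580.
Half the chord is √(r² − d²) = √(242), so the full chord is 22√2.

22√2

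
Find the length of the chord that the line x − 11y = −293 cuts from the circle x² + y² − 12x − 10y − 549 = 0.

2√122

Express y = (293 + x)/11 and substitute into the circle:
122x² − 976x − 12810 = 0  ⟹  x² − 8x − 105 = 0
x = 15 or x = −7, giving (15, 28) and (−7, 26).
|(15, 28) − (−7, 26)| = √((22)² + (2)²) = 2√122.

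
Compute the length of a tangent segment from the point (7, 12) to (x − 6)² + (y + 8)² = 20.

With centre O = (6, −8), |OP|² = 401 and r² = 20.
The tangent meets the radius at right angles, so tangent² = |PO|² − r² = 401 − 20 = 381.

√381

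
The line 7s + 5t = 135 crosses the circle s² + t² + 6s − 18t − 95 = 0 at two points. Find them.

Substitute t = (135 − 7s)/5:
74s² − 1110s + 3700 = 0  ⟹  s² − 15s + 50 = 0
s = 10 or s = 5, giving (10, 13) and (5, 20).

(5, 20) and (10, 13)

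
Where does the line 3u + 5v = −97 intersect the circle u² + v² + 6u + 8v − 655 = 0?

From the line, v = (−97 − 3u)/5. Substituting:
34u² + 612u − 10846 = 0  ⟹  u² + 18u − 319 = 0
u = 11 or u = −29, giving (11, −26) and (−29, −2).

(−29, −2) and (11, −26)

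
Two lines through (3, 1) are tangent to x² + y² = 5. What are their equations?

x + 2y = 5 and 2x − y = 5

Let a tangent through (3, 1) have slope m. Its distance from (0, 0) must equal √5:
(−3m − (−1))² = 5(m² + 1)
2m² − 3m − 2 = 0, so m = −1/2 or m = 2.
With m = −1/2: x + 2y = 5. With m = 2: 2x − y = 5.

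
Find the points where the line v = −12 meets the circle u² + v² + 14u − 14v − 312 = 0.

Express v = −12 and substitute into the circle:
u² + 14u = 0
u = 0 or u = −14, giving (0, −12) and (−14, −12).

(−14, −12) and (0, −12)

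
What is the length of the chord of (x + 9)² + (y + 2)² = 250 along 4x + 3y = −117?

10

Centre (−9, −2), r² = 250. Perpendicular distance d from centre to line = |75| / √25 = 75/√25.
Half the chord is √(r² − d²) = √(25), so the full chord is 10.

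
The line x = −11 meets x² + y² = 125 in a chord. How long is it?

The line gives x = −11. Substituting into the circle:
y² − 4 = 0
y = 2 or y = −2, giving (−11, 2) and (−11, −2).
Chord length = distance between (−11, 2) and (−11, −2) = √16 = 4.

4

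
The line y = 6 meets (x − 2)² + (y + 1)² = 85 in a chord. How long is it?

12

Centre (2, −1), r² = 85. Perpendicular distance d from centre to line = |−7| / √1 = 7.
Chord = 2√(r² − d²) = 2·√(36) = 12.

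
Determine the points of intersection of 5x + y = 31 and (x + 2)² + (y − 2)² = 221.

Substitute y = −5x + 31:
26x² − 286x + 624 = 0  ⟹  x² − 11x + 24 = 0
x = 8 or x = 3, giving (8, −9) and (3, 16).

(3, 16) and (8, −9)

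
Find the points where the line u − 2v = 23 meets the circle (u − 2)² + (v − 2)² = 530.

From the line, v = (−23 + u)/2. Substituting:
5u² − 70u − 1375 = 0  ⟹  u² − 14u − 275 = 0
u = 25 or u = −11, giving (25, 1) and (−11, −17).

(−11, −17) and (25, 1)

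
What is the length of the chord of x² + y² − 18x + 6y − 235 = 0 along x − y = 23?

23√2

The distance from (9, −3) to the line is 11/√2, and r² = 325.
Half the chord is √(r² − d²) = √(529/2), so the full chord is 23√2.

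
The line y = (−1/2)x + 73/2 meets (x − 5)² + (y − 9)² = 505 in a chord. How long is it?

Centre (5, 9), r² = 505. Perpendicular distance d from centre to line = |−50| / √5 = 50/√5.
Chord = 2√(r² − d²) = 2·√(5) = 2√5.

2√5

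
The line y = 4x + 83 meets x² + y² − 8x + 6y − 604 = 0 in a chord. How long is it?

Express y = 4x + 83 and substitute into the circle:
17x² + 680x + 6783 = 0  ⟹  x² + 40x + 399 = 0
x = −19 or x = −21, giving (−19, 7) and (−21, −1).
Chord length = distance between (−19, 7) and (−21, −1) = √68 = 2√17.

2√17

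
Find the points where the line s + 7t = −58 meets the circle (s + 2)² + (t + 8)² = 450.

(−23, −5) and (19, −11)

From the line, t = (−58 − s)/7. Substituting:
50s² + 200s − 21850 = 0  ⟹  s² + 4s − 437 = 0
s = 19 or s = −23, giving (19, −11) and (−23, −5).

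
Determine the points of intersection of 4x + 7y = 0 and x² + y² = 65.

(−7, 4) and (7, −4)

From the line, y = (−4x)/7. Substituting:
65x² − 3185 = 0  ⟹  x² − 49 = 0
x = 7 or x = −7, giving (7, −4) and (−7, 4).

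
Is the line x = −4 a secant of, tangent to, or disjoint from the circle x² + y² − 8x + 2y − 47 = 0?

Centre (4, −1), r² = 64. Distance² from centre to line = (8)² = 64.
Since d² = r², the line is tangent.

tangent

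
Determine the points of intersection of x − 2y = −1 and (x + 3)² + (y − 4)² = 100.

(−9, −4) and (7, 4)

Express y = (1 + x)/2 and substitute into the circle:
5x² + 10x − 315 = 0  ⟹  x² + 2x − 63 = 0
x = 7 or x = −9, giving (7, 4) and (−9, −4).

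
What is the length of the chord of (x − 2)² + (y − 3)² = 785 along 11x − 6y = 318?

2√157

Express y = (−318 + 11x)/6 and substitute into the circle:
157x² − 7536x + 84780 = 0  ⟹  x² − 48x + 540 = 0
x = 30 or x = 18, giving (30, 2) and (18, −20).
|(30, 2) − (18, −20)| = √((12)² + (22)²) = 2√157.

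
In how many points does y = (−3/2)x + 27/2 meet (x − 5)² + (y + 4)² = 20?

0

d² = (3·5 + 2·(−4) − (27))²/13 = 400/13; r² = 20.
Since d² > r², the line lies outside the circle.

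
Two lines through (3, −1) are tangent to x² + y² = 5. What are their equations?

A line y − (−1) = m(x − (3)) is tangent when its distance from (0, 0) is √5:
[m·(−3) − (1)]² = 5(m² + 1)
2m² + 3m − 2 = 0, so m = −2 or m = 1/2.
With m = −2: 2x + y = 5. With m = 1/2: x − 2y = 5.

2x + y = 5 and x − 2y = 5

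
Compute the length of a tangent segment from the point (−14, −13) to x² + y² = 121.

With centre O = (0, 0), |OP|² = 365 and r² = 121.
The tangent meets the radius at right angles, so tangent² = |PO|² − r² = 365 − 121 = 244.

2√61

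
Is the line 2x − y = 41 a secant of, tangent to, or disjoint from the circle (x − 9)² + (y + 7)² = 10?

disjoint

Substituting the line into the circle gives 5x² − 154x + 1227 = 0.
Discriminant = (−154)² − 4·5·(1227) = −824 < 0.
No real roots: the line does not meet the circle.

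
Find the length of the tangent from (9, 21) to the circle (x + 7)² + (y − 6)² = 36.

√445

Centre (−7, 6), r² = 36. |PO|² = (16)² + (15)² = 481.
The tangent meets the radius at right angles, so tangent² = |PO|² − r² = 481 − 36 = 445.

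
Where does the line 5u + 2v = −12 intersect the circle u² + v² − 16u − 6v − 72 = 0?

(−4, 4) and (0, −6)

Express v = (−12 − 5u)/2 and substitute into the circle:
29u² + 116u = 0  ⟹  u² + 4u = 0
u = 0 or u = −4, giving (0, −6) and (−4, 4).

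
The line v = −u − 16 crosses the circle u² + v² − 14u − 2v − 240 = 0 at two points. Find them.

Substitute v = −u − 16:
2u² + 20u + 48 = 0  ⟹  u² + 10u + 24 = 0
u = −4 or u = −6, giving (−4, −12) and (−6, −10).

(−6, −10) and (−4, −12)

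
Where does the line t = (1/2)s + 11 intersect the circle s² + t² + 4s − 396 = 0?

Substitute t = (22 + s)/2:
5s² + 60s − 1100 = 0  ⟹  s² + 12s − 220 = 0
s = 10 or s = −22, giving (10, 16) and (−22, 0).

(−22, 0) and (10, 16)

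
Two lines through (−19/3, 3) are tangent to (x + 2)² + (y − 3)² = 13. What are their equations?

3x + 2y = −13 and 3x − 2y = −25

Write the tangent as mx − y + (3 − m·(−19/3)) = 0 and set its distance from the centre to √13:
[m·(13/3) − (0)]² = 13(m² + 1)
4m² − 9 = 0, so m = −3/2 or m = 3/2.
Through (−19/3, 3) these give 3x + 2y = −13 and 3x − 2y = −25.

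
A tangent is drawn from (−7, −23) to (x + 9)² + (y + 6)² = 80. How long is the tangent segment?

√213

Centre (−9, −6), r² = 80. |PO|² = (2)² + (−17)² = 293.
Power of the point: PT² = |PO|² − r² = 213, so PT = √213.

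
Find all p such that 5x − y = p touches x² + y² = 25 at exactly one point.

p = ±5√26

Tangency holds when the distance from the centre (0, 0) to the line equals the radius 5:
|5·0 − 1·0 − p| / √26 = 5
|p| = 5√26.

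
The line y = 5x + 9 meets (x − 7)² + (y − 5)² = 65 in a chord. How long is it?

√26

Substitute y = 5x + 9:
26x² + 26x = 0  ⟹  x² + x = 0
x = 0 or x = −1, giving (0, 9) and (−1, 4).
Chord length = distance between (0, 9) and (−1, 4) = √26 = √26.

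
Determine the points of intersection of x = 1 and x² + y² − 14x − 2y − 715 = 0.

The line gives x = 1. Substituting into the circle:
y² − 2y − 728 = 0
y = 28 or y = −26, giving (1, 28) and (1, −26).

(1, −26) and (1, 28)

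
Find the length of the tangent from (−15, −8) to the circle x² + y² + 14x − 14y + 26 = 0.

The centre is (−7, 7) and r = 6√2. The square of the distance from P to the centre is 64 + 225 = 289.
By the tangent–radius right angle, tangent length = √(|PO|² − r²) = √217.

√217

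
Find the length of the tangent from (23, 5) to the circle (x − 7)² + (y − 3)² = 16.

2√61

With centre O = (7, 3), |OP|² = 260 and r² = 16.
By the tangent–radius right angle, tangent length = √(|PO|² − r²) = √244 = 2√61.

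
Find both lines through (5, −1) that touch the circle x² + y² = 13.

3x + 2y = 13 and 2x − 3y = 13

Write the tangent as mx − y + (−1 − m·(5)) = 0 and set its distance from the centre to √13:
[m·(−5) − (1)]² = 13(m² + 1)
6m² + 5m − 6 = 0, so m = −3/2 or m = 2/3.
Through (5, −1) these give 3x + 2y = 13 and 2x − 3y = 13.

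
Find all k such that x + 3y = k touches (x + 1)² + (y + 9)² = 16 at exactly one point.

The line touches the circle iff its distance from (−1, −9) is 4:
|1·(−1) + 3·(−9) − k| / √10 = 4
|k − (−28)| = 4√10.

k = −28 ± 4√10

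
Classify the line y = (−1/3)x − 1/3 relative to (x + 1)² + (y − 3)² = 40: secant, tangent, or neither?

d² = (1·(−1) + 3·3 − (−1))²/10 = 81/10; r² = 40.
Since d² < r², the line cuts the circle twice.

secant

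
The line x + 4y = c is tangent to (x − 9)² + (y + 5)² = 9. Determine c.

For a tangent, require d(centre, line) = r = 3.
|1·9 + 4·(−5) − c| / √17 = 3
|c − (−11)| = 3√17.

c = −11 ± 3√17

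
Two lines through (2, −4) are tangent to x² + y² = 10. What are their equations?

x + 3y = −10 and 3x − y = 10

Let a tangent through (2, −4) have slope m. Its distance from (0, 0) must equal √10:
[m·(−2) − (4)]² = 10(m² + 1)
3m² − 8m − 3 = 0, so m = −1/3 or m = 3.
With m = −1/3: x + 3y = −10. With m = 3: 3x − y = 10.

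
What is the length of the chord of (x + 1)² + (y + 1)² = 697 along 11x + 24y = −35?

Express y = (−35 − 11x)/24 and substitute into the circle:
697x² + 1394x − 400775 = 0  ⟹  x² + 2x − 575 = 0
x = 23 or x = −25, giving (23, −12) and (−25, 10).
|(23, −12) − (−25, 10)| = √((48)² + (−22)²) = 2√697.

2√697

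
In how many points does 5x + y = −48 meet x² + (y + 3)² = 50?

Centre (0, −3), r² = 50. Distance² from centre to line = (45)²/26 = 2025/26.
Since d² > r², the line lies outside the circle.

0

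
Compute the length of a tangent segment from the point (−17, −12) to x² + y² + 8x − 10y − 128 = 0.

17

With centre O = (−4, 5), |OP|² = 458 and r² = 169.
Power of the point: PT² = |PO|² − r² = 289, so PT = 17.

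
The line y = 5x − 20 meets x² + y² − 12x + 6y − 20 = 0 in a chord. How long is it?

Substitute y = 5x − 20:
26x² − 182x + 260 = 0  ⟹  x² − 7x + 10 = 0
x = 5 or x = 2, giving (5, 5) and (2, −10).
Chord length = distance between (5, 5) and (2, −10) = √234 = 3√26.

3√26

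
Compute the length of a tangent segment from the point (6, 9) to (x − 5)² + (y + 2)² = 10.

Centre (5, −2), r² = 10. |PO|² = (1)² + (11)² = 122.
By the tangent–radius right angle, tangent length = √(|PO|² − r²) = √112 = 4√7.

4√7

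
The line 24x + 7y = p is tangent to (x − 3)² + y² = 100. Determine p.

For a tangent, require d(centre, line) = r = 10.
|24·3 + 7·0 − p| / √625 = 10
|p − (72)| = 10·25, so p = 322 or p = −178.

p = −178 or p = 322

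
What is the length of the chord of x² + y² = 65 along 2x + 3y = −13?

4√13

Express y = (−13 − 2x)/3 and substitute into the circle:
13x² + 52x − 416 = 0  ⟹  x² + 4x − 32 = 0
x = 4 or x = −8, giving (4, −7) and (−8, 1).
Chord length = distance between (4, −7) and (−8, 1) = √208 = 4√13.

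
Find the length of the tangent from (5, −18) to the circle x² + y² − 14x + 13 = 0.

With centre O = (7, 0), |OP|² = 328 and r² = 36.
By the tangent–radius right angle, tangent length = √(|PO|² − r²) = √292 = 2√73.

2√73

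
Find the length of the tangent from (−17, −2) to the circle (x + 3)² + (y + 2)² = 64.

With centre O = (−3, −2), |OP|² = 196 and r² = 64.
Power of the point: PT² = |PO|² − r² = 132, so PT = 2√33.

2√33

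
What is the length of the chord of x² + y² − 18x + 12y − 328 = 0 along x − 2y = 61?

10√5

Centre (9, −6), r² = 445. Perpendicular distance d from centre to line = |−40| / √5 = 40/√5.
Half the chord is √(r² − d²) = √(125), so the full chord is 10√5.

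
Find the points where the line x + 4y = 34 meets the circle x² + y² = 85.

From the line, y = (34 − x)/4. Substituting:
17x² − 68x − 204 = 0  ⟹  x² − 4x − 12 = 0
x = 6 or x = −2, giving (6, 7) and (−2, 9).

(−2, 9) and (6, 7)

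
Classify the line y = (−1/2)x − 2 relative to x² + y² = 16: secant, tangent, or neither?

Centre (0, 0), r² = 16. Distance² from centre to line = (4)²/5 = 16/5.
Since d² < r², the line cuts the circle twice.

secant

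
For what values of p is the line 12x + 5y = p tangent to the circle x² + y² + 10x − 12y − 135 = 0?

p = −212 or p = 152

The line touches the circle iff its distance from (−5, 6) is 14:
|12·(−5) + 5·6 − p| / √169 = 14
|p − (−30)| = 14·13, so p = 152 or p = −212.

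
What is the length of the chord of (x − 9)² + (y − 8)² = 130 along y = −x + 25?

14√2

Express y = −x + 25 and substitute into the circle:
2x² − 52x + 240 = 0  ⟹  x² − 26x + 120 = 0
x = 20 or x = 6, giving (20, 5) and (6, 19).
|(20, 5) − (6, 19)| = √((14)² + (−14)²) = 14√2.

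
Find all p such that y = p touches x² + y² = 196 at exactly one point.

p = −14 or p = 14

Tangency holds when the distance from the centre (0, 0) to the line equals the radius 14:
|0·0 + 1·0 − p| / √1 = 14
|p| = 14, so p = 14 or p = −14.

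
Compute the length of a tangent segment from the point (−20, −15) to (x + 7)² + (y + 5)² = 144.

5√5

Centre (−7, −5), r² = 144. |PO|² = (−13)² + (−10)² = 269.
Power of the point: PT² = |PO|² − r² = 125, so PT = 5√5.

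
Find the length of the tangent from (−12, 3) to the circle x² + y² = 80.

√73

With centre O = (0, 0), |OP|² = 153 and r² = 80.
The tangent meets the radius at right angles, so tangent² = |PO|² − r² = 153 − 80 = 73.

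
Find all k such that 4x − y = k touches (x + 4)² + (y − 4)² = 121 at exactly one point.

k = −20 ± 11√17

For a tangent, require d(centre, line) = r = 11.
|4·(−4) − 1·4 − k| / √17 = 11
|k − (−20)| = 11√17.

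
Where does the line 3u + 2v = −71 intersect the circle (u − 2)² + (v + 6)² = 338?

(−15, −13) and (−11, −19)

Substitute v = (−71 − 3u)/2:
13u² + 338u + 2145 = 0  ⟹  u² + 26u + 165 = 0
u = −11 or u = −15, giving (−11, −19) and (−15, −13).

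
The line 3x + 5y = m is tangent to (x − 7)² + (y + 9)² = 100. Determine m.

m = −24 ± 10√34

For a tangent, require d(centre, line) = r = 10.
|3·7 + 5·(−9) − m| / √34 = 10
|m − (−24)| = 10√34.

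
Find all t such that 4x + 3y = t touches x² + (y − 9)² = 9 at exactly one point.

t = 12 or t = 42

The line touches the circle iff its distance from (0, 9) is 3:
|4·0 + 3·9 − t| / √25 = 3
|t − (27)| = 3·5, so t = 42 or t = 12.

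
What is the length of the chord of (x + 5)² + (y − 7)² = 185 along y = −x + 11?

17√2

Centre (−5, 7), r² = 185. Perpendicular distance d from centre to line = |−9| / √2 = 9/√2.
Half the chord is √(r² − d²) = √(289/2), so the full chord is 17√2.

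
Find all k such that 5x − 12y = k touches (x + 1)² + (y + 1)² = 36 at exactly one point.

k = −71 or k = 85

For a tangent, require d(centre, line) = r = 6.
|5·(−1) − 12·(−1) − k| / √169 = 6
|k − (7)| = 6·13, so k = 85 or k = −71.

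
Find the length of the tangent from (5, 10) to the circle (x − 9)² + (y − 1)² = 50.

√47

Centre (9, 1), r² = 50. |PO|² = (−4)² + (9)² = 97.
Power of the point: PT² = |PO|² − r² = 47, so PT = √47.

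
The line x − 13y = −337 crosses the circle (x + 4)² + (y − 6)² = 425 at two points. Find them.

Express y = (337 + x)/13 and substitute into the circle:
170x² + 1870x − 2040 = 0  ⟹  x² + 11x − 12 = 0
x = 1 or x = −12, giving (1, 26) and (−12, 25).

(−12, 25) and (1, 26)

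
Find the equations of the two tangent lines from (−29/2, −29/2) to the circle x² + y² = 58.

7x − 3y = −58 and 3x − 7y = 58

Write the tangent as mx − y + (−29/2 − m·(−29/2)) = 0 and set its distance from the centre to √58:
(29/2m − (29/2))² = 58(m² + 1)
21m² − 58m + 21 = 0, so m = 7/3 or m = 3/7.
With m = 7/3: 7x − 3y = −58. With m = 3/7: 3x − 7y = 58.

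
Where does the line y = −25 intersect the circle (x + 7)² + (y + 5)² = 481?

(−16, −25) and (2, −25)

Express y = −25 and substitute into the circle:
x² + 14x − 32 = 0
x = 2 or x = −16, giving (2, −25) and (−16, −25).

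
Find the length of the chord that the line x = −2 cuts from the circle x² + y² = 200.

The line gives x = −2. Substituting into the circle:
y² − 196 = 0
y = 14 or y = −14, giving (−2, 14) and (−2, −14).
|(−2, 14) − (−2, −14)| = √((0)² + (28)²) = 28.

28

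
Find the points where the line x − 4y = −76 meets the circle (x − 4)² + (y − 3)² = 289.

(−4, 18) and (4, 20)

Substitute y = (76 + x)/4:
17x² − 272 = 0  ⟹  x² − 16 = 0
x = 4 or x = −4, giving (4, 20) and (−4, 18).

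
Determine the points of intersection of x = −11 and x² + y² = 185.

The line gives x = −11. Substituting into the circle:
y² − 64 = 0
y = 8 or y = −8, giving (−11, 8) and (−11, −8).

(−11, −8) and (−11, 8)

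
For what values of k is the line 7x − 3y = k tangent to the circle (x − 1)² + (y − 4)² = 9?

k = −5 ± 3√58

For a tangent, require d(centre, line) = r = 3.
|7·1 − 3·4 − k| / √58 = 3
|k − (−5)| = 3√58.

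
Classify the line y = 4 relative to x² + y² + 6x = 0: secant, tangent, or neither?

Centre (−3, 0), r² = 9. Distance² from centre to line = (−4)² = 16.
Since d² > r², the line lies outside the circle.

neither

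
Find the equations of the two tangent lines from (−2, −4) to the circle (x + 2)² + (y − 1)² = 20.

A line y − (−4) = m(x − (−2)) is tangent when its distance from (−2, 1) is 2√5:
[m·(0) − (5)]² = 20(m² + 1)
4m² − 1 = 0, so m = 1/2 or m = −1/2.
With m = 1/2: x − 2y = 6. With m = −1/2: x + 2y = −10.

x − 2y = 6 and x + 2y = −10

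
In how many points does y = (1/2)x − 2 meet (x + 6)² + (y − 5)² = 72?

Substituting the line into the circle gives 5x² + 20x + 52 = 0.
Δ = 400 − 1040 = −640.
No real roots: the line does not meet the circle.

0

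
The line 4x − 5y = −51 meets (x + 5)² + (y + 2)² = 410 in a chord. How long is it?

6√41

Substitute y = (51 + 4x)/5:
41x² + 738x − 5904 = 0  ⟹  x² + 18x − 144 = 0
x = 6 or x = −24, giving (6, 15) and (−24, −9).
Chord length = distance between (6, 15) and (−24, −9) = √1476 = 6√41.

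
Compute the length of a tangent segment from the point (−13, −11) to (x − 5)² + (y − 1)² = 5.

√463

The centre is (5, 1) and r = √5. The square of the distance from P to the centre is 324 + 144 = 468.
By the tangent–radius right angle, tangent length = √(|PO|² − r²) = √463.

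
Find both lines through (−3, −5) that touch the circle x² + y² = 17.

A line y − (−5) = m(x − (−3)) is tangent when its distance from (0, 0) is √17:
[m·(3) − (5)]² = 17(m² + 1)
4m² + 15m − 4 = 0, so m = 1/4 or m = −4.
Through (−3, −5) these give x − 4y = 17 and 4x + y = −17.

x − 4y = 17 and 4x + y = −17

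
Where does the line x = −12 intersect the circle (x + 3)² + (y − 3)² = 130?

(−12, −4) and (−12, 10)

The line gives x = −12. Substituting into the circle:
y² − 6y − 40 = 0
y = 10 or y = −4, giving (−12, 10) and (−12, −4).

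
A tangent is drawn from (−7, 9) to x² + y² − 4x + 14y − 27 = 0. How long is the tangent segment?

Centre (2, −7), r² = 80. |PO|² = (−9)² + (16)² = 337.
The tangent meets the radius at right angles, so tangent² = |PO|² − r² = 337 − 80 = 257.

√257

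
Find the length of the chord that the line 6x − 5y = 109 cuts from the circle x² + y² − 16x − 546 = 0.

6√61

Express y = (−109 + 6x)/5 and substitute into the circle:
61x² − 1708x − 1769 = 0  ⟹  x² − 28x − 29 = 0
x = 29 or x = −1, giving (29, 13) and (−1, −23).
Chord length = distance between (29, 13) and (−1, −23) = √2196 = 6√61.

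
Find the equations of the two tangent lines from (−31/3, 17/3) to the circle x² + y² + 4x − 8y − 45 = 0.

7x − 4y = −95 and 8x + y = −77

Write the tangent as mx − y + (17/3 − m·(−31/3)) = 0 and set its distance from the centre to √65:
(25/3m − (−5/3))² = 65(m² + 1)
4m² + 25m − 56 = 0, so m = 7/4 or m = −8.
With m = 7/4: 7x − 4y = −95. With m = −8: 8x + y = −77.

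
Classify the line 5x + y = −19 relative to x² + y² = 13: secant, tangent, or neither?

Substituting the line into the circle gives 26x² + 190x + 348 = 0.
Δ = 36100 − 36192 = −92.
No real roots: the line does not meet the circle.

neither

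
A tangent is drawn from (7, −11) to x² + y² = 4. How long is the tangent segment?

√166

With centre O = (0, 0), |OP|² = 170 and r² = 4.
By the tangent–radius right angle, tangent length = √(|PO|² − r²) = √166.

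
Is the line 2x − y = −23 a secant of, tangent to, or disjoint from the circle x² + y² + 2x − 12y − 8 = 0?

Centre (−1, 6), r² = 45. Distance² from centre to line = (15)²/5 = 45.
Since d² = r², the line is tangent.

tangent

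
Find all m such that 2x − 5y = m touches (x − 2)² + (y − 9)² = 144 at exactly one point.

The line touches the circle iff its distance from (2, 9) is 12:
|2·2 − 5·9 − m| / √29 = 12
|m − (−41)| = 12√29.

m = −41 ± 12√29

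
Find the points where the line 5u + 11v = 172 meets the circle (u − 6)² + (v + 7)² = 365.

Substitute v = (172 − 5u)/11:
146u² − 3942u + 22192 = 0  ⟹  u² − 27u + 152 = 0
u = 19 or u = 8, giving (19, 7) and (8, 12).

(8, 12) and (19, 7)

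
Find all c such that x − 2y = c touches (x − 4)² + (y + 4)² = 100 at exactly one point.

c = 12 ± 10√5

For a tangent, require d(centre, line) = r = 10.
|1·4 − 2·(−4) − c| / √5 = 10
|c − (12)| = 10√5.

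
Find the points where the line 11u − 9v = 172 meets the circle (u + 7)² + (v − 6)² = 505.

Express v = (−172 + 11u)/9 and substitute into the circle:
202u² − 3838u + 14140 = 0  ⟹  u² − 19u + 70 = 0
u = 14 or u = 5, giving (14, −2) and (5, −13).

(5, −13) and (14, −2)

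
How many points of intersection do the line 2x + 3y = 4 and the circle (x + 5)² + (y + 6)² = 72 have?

Substituting the line into the circle gives 13x² + 2x + 61 = 0.
Discriminant = (2)² − 4·13·(61) = −3168 < 0.
No real roots: the line does not meet the circle.

0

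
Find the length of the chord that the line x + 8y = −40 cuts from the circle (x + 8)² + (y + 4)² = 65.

Substitute y = (−40 − x)/8:
65x² + 1040x = 0  ⟹  x² + 16x = 0
x = 0 or x = −16, giving (0, −5) and (−16, −3).
Chord length = distance between (0, −5) and (−16, −3) = √260 = 2√65.

2√65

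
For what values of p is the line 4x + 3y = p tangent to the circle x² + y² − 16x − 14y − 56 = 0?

Tangency holds when the distance from the centre (8, 7) to the line equals the radius 13:
|4·8 + 3·7 − p| / √25 = 13
|p − (53)| = 13·5, so p = 118 or p = −12.

p = −12 or p = 118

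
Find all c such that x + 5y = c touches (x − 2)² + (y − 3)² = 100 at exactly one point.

The line touches the circle iff its distance from (2, 3) is 10:
|1·2 + 5·3 − c| / √26 = 10
|c − (17)| = 10√26.

c = 17 ± 10√26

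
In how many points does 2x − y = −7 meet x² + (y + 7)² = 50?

2

Substituting the line into the circle gives 5x² + 56x + 146 = 0.
Discriminant = (56)² − 4·5·(146) = 216 > 0.
Two real roots: the line is a secant.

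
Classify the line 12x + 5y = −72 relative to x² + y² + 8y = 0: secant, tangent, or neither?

tangent

Substituting the line into the circle gives 169x² + 1248x + 2304 = 0.
Δ = 1557504 − 1557504 = 0.
A repeated root: the line is tangent.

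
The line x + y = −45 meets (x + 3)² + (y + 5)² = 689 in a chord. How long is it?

3√2

Express y = −x − 45 and substitute into the circle:
2x² + 86x + 920 = 0  ⟹  x² + 43x + 460 = 0
x = −20 or x = −23, giving (−20, −25) and (−23, −22).
Chord length = distance between (−20, −25) and (−23, −22) = √18 = 3√2.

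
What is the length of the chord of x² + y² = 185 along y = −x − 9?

The distance from (0, 0) to the line is 9/√2, and r² = 185.
Chord = 2√(r² − d²) = 2·√(289/2) = 17√2.

17√2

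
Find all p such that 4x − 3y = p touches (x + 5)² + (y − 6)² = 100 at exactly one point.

p = −88 or p = 12

For a tangent, require d(centre, line) = r = 10.
|4·(−5) − 3·6 − p| / √25 = 10
|p − (−38)| = 10·5, so p = 12 or p = −88.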